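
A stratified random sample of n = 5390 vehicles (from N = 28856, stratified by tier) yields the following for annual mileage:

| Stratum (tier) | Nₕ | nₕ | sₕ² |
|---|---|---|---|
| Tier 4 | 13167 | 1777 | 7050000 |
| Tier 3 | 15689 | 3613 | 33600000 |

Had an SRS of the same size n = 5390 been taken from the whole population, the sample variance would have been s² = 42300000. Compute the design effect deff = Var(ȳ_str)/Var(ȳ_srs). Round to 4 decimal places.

Var(ȳ_str) = Σ Wₕ²(1−fₕ)sₕ²/nₕ with Wₕ = Nₕ/28856:
  Tier 4: (13167/28856)²·(1−1777/13167)·7050000/1777 = 714.56212
  Tier 3: (15689/28856)²·(1−3613/15689)·33600000/3613 = 2116.0086
  → Var(ȳ_str) = 2830.5707.
Var(ȳ_srs) = (1 − 5390/28856)·42300000/5390 = 6381.9668.
deff = 2830.5707 / 6381.9668 = 0.4435.

0.4435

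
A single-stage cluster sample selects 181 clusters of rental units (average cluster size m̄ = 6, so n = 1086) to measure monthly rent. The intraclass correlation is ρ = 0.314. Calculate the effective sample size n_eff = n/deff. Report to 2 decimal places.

422.57

deff = 1 + (6 − 1)·0.314 = 1 + 1.57 = 2.57.
n_eff = 1086 / 2.57 = 422.57.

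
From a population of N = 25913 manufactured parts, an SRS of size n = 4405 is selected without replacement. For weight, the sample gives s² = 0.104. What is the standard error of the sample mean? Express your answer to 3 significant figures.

0.00443

Under SRS without replacement, Var(ȳ) = (1 − f)·s²/n with f = n/N = 4405/25913 = 0.16999190.
Var(ȳ) = (1 − 0.16999190)·0.104/4405 = 0.83000810·2.3609535 × 10^-5 = 1.9596105 × 10^-5.
SE(ȳ) = √(1.9596105 × 10^-5) = 0.00443.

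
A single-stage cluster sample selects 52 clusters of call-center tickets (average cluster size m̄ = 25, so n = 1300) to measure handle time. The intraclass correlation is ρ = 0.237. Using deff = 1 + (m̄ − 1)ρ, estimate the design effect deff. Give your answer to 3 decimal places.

deff = 1 + (25 − 1)·0.237 = 1 + 5.688 = 6.688.

6.688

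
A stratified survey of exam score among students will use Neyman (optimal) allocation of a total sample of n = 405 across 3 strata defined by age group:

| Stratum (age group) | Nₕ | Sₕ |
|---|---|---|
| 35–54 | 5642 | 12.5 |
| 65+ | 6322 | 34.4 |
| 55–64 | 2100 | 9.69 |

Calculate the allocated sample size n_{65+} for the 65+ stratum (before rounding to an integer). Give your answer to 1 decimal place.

285.6

Neyman allocation: nₕ = n·NₕSₕ / Σⱼ NⱼSⱼ.
Σ NⱼSⱼ = 5642·12.5 + 6322·34.4 + 2100·9.69 = 308350.8.
n_{65+} = 405·6322·34.4 / 308350.8 = 285.6.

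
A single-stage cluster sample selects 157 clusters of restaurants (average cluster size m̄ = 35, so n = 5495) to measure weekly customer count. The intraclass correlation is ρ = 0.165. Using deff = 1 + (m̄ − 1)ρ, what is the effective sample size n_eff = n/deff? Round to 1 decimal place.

831.3

deff = 1 + (35 − 1)·0.165 = 1 + 5.61 = 6.61.
n_eff = 5495 / 6.61 = 831.3.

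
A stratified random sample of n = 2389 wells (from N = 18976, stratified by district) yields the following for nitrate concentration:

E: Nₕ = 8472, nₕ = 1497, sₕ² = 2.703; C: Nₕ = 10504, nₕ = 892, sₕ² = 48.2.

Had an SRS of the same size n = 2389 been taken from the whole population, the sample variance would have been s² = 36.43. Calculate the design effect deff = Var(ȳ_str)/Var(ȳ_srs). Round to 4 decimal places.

Var(ȳ_str) = Σ Wₕ²(1−fₕ)sₕ²/nₕ with Wₕ = Nₕ/18976:
  E: (8472/18976)²·(1−1497/8472)·2.703/1497 = 2.9630915 × 10^-4
  C: (10504/18976)²·(1−892/10504)·48.2/892 = 0.015151001
  → Var(ȳ_str) = 0.01544731.
Var(ȳ_srs) = (1 − 2389/18976)·36.43/2389 = 0.013329265.
deff = 0.01544731 / 0.013329265 = 1.1589.

1.1589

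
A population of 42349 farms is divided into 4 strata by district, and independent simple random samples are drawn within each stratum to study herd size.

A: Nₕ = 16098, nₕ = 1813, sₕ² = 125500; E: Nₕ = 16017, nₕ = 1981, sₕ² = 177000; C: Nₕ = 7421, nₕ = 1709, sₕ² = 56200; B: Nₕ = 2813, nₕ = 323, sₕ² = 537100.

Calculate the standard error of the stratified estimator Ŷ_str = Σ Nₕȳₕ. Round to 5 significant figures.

Var(Ŷ_str) = Σₕ Nₕ²(1 − fₕ)sₕ²/nₕ.
A: 16098²·(1 − 1813/16098)·125500/1813 = 1.5918351 × 10^10.
E: 16017²·(1 − 1981/16017)·177000/1981 = 2.0086919 × 10^10.
C: 7421²·(1 − 1709/7421)·56200/1709 = 1.3939426 × 10^9.
B: 2813²·(1 − 323/2813)·537100/323 = 1.1647205 × 10^10.
Sum = 4.9046418 × 10^10.
SE = √(4.9046418 × 10^10) = 221460.

221460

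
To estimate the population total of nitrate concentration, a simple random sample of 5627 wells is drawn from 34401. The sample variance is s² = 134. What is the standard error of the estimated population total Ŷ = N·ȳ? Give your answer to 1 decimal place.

4855.1

Var(Ŷ) = N²·Var(ȳ) = N²·(1 − n/N)·s²/n.
f = 5627/34401 = 0.16357083; Var(ȳ) = 0.83642917·134/5627 = 0.01991852.
Var(Ŷ) = 34401² · 0.01991852 = 2.357215 × 10^7.
SE(Ŷ) = √(2.357215 × 10^7) = 4855.1.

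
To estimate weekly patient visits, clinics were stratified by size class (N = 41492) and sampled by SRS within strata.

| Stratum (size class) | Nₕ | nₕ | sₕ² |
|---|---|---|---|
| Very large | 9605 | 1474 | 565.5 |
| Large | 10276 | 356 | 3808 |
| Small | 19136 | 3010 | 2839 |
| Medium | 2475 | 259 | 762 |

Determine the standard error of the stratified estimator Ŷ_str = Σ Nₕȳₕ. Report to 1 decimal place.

Var(Ŷ_str) = Σₕ Nₕ²(1 − fₕ)sₕ²/nₕ.
Very large: 9605²·(1 − 1474/9605)·565.5/1474 = 2.996239 × 10^7.
Large: 10276²·(1 − 356/10276)·3808/356 = 1.0903921 × 10^9.
Small: 19136²·(1 − 3010/19136)·2839/3010 = 2.9105611 × 10^8.
Medium: 2475²·(1 − 259/2475)·762/259 = 1.6136159 × 10^7.
Sum = 1.4275468 × 10^9.
SE = √(1.4275468 × 10^9) = 37782.9.

37782.9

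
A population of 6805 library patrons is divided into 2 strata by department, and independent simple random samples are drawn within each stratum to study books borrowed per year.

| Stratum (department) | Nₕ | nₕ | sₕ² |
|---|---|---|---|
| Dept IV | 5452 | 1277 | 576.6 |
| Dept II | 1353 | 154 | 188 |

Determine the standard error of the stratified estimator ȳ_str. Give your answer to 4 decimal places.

Var(ȳ_str) = Σₕ Wₕ²(1 − fₕ)sₕ²/nₕ with Wₕ = Nₕ/N, N = 6805.
Dept IV: Wₕ = 0.80117561; term = 0.80117561²·(1 − 0.23422597)·576.6/1277 = 0.22194216.
Dept II: Wₕ = 0.19882439; term = 0.19882439²·(1 − 0.11382114)·188/154 = 0.042765923.
Sum = 0.26470808.
SE = √(0.26470808) = 0.5145.

0.5145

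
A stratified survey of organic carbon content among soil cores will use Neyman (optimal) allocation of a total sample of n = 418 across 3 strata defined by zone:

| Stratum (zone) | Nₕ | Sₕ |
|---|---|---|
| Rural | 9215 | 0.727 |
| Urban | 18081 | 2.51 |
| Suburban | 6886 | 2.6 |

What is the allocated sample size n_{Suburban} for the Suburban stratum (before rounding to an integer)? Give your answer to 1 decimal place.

106.9

Neyman allocation: nₕ = n·NₕSₕ / Σⱼ NⱼSⱼ.
Σ NⱼSⱼ = 9215·0.727 + 18081·2.51 + 6886·2.6 = 69986.215.
n_{Suburban} = 418·6886·2.6 / 69986.215 = 106.9.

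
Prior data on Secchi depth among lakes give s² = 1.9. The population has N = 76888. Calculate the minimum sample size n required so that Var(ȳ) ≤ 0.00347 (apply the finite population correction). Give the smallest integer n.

544

Without fpc, n₀ = s²/D = 1.9/0.00347 = 547.5504.
With fpc, (1 − n/N)·s²/n ≤ D requires n ≥ n₀/(1 + n₀/N) = 547.5504/(1 + 547.5504/76888) = 543.6786.
Rounding up, n = 544.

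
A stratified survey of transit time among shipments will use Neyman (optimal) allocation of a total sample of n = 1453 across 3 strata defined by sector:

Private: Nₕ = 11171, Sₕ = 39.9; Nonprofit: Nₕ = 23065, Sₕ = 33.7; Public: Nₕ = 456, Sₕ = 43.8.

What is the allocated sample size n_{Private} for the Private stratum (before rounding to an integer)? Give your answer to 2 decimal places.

Neyman allocation: nₕ = n·NₕSₕ / Σⱼ NⱼSⱼ.
Σ NⱼSⱼ = 11171·39.9 + 23065·33.7 + 456·43.8 = 1.2429862 × 10^6.
n_{Private} = 1453·11171·39.9 / (1.2429862 × 10^6) = 521.03.

521.03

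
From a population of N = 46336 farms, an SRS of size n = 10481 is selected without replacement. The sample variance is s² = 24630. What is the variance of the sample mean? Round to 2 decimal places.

1.82

Under SRS without replacement, Var(ȳ) = (1 − f)·s²/n with f = n/N = 10481/46336 = 0.22619561.
Var(ȳ) = (1 − 0.22619561)·24630/10481 = 0.77380439·2.3499666 = 1.8184145.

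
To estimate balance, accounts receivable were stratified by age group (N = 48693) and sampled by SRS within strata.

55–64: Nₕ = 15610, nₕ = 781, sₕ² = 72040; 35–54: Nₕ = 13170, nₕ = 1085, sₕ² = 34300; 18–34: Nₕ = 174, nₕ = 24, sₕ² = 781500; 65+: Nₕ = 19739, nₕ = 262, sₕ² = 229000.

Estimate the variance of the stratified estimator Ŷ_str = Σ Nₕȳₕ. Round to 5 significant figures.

3.6327 × 10^11

Var(Ŷ_str) = Σₕ Nₕ²(1 − fₕ)sₕ²/nₕ.
55–64: 15610²·(1 − 781/15610)·72040/781 = 2.1351945 × 10^10.
35–54: 13170²·(1 − 1085/13170)·34300/1085 = 5.0314923 × 10^9.
18–34: 174²·(1 − 24/174)·781500/24 = 8.4988125 × 10^8.
65+: 19739²·(1 − 262/19739)·229000/262 = 3.3603259 × 10^11.
Sum = 3.6326591 × 10^11.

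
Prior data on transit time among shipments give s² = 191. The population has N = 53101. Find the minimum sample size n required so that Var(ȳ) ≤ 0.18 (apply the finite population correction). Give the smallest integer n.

Without fpc, n₀ = s²/D = 191/0.18 = 1061.1111.
With fpc, (1 − n/N)·s²/n ≤ D requires n ≥ n₀/(1 + n₀/N) = 1061.1111/(1 + 1061.1111/53101) = 1040.3225.
Rounding up, n = 1041.

1041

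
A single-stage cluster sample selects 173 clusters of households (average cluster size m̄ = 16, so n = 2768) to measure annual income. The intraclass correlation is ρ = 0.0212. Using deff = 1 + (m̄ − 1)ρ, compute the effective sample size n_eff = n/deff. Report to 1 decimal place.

deff = 1 + (16 − 1)·0.0212 = 1 + 0.318 = 1.318.
n_eff = 2768 / 1.318 = 2100.2.

2100.2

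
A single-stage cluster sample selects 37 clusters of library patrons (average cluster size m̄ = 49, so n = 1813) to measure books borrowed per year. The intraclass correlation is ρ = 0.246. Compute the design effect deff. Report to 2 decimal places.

12.81

deff = 1 + (49 − 1)·0.246 = 1 + 11.808 = 12.808.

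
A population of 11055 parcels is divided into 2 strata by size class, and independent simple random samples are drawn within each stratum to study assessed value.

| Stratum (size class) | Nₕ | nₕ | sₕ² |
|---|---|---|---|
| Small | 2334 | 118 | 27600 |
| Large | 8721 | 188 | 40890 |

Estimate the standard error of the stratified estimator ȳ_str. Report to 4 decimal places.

Var(ȳ_str) = Σₕ Wₕ²(1 − fₕ)sₕ²/nₕ with Wₕ = Nₕ/N, N = 11055.
Small: Wₕ = 0.21112619; term = 0.21112619²·(1 − 0.05055698)·27600/118 = 9.8987462.
Large: Wₕ = 0.78887381; term = 0.78887381²·(1 − 0.02155716)·40890/188 = 132.43714.
Sum = 142.33589.
SE = √(142.33589) = 11.9305.

11.9305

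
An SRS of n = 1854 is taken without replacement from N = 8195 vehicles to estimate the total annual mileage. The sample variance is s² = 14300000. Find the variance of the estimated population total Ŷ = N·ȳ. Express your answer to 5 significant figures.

4.0080 × 10^11

Var(Ŷ) = N²·Var(ȳ) = N²·(1 − n/N)·s²/n.
f = 1854/8195 = 0.22623551; Var(ȳ) = 0.77376449·14300000/1854 = 5968.0864.
Var(Ŷ) = 8195² · 5968.0864 = 4.008049 × 10^11.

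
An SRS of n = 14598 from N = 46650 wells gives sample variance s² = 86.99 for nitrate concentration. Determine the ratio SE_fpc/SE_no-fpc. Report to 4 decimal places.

0.8289

f = n/N = 14598/46650 = 0.31292605.
SE_no-fpc = √(s²/n) = 0.077194789; SE_fpc = √((1−f)s²/n) = 0.063986702.
Ratio = √(1−f) = 0.82889924.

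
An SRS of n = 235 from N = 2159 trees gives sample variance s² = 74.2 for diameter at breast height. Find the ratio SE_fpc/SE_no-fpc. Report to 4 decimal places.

0.9440

f = n/N = 235/2159 = 0.10884669.
SE_no-fpc = √(s²/n) = 0.56191163; SE_fpc = √((1−f)s²/n) = 0.53044973.
Ratio = √(1−f) = 0.94400917.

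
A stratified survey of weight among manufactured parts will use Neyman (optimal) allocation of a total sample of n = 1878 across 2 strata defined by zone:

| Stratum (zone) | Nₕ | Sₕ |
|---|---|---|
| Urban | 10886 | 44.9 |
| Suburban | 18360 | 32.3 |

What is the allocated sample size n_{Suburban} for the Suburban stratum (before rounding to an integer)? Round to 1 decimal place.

Neyman allocation: nₕ = n·NₕSₕ / Σⱼ NⱼSⱼ.
Σ NⱼSⱼ = 10886·44.9 + 18360·32.3 = 1.0818094 × 10^6.
n_{Suburban} = 1878·18360·32.3 / (1.0818094 × 10^6) = 1029.5.

1029.5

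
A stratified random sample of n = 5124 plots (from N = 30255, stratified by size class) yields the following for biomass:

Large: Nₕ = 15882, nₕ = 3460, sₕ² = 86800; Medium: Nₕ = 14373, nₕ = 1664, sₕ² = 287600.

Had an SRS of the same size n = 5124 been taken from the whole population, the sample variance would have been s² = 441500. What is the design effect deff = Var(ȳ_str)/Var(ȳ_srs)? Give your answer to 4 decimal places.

Var(ȳ_str) = Σ Wₕ²(1−fₕ)sₕ²/nₕ with Wₕ = Nₕ/30255:
  Large: (15882/30255)²·(1−3460/15882)·86800/3460 = 5.4068713
  Medium: (14373/30255)²·(1−1664/14373)·287600/1664 = 34.490544
  → Var(ȳ_str) = 39.897415.
Var(ȳ_srs) = (1 − 5124/30255)·441500/5124 = 71.570524.
deff = 39.897415 / 71.570524 = 0.5575.

0.5575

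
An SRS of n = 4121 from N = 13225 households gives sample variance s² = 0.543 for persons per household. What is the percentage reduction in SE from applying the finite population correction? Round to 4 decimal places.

17.0305

f = n/N = 4121/13225 = 0.31160681.
SE_no-fpc = √(s²/n) = 0.011478856; SE_fpc = √((1−f)s²/n) = 0.0095239453.
Ratio = √(1−f) = 0.82969464. Reduction = 100·(1 − 0.82969464) = 17.0305%.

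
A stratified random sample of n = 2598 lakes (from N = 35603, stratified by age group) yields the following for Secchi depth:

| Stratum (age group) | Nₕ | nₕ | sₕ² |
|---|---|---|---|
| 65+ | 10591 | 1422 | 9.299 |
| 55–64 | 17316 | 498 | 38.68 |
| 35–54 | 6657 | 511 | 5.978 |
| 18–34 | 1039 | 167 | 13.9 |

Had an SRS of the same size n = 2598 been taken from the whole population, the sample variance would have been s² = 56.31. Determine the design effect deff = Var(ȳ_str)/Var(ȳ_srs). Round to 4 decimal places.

0.9348

Var(ȳ_str) = Σ Wₕ²(1−fₕ)sₕ²/nₕ with Wₕ = Nₕ/35603:
  65+: (10591/35603)²·(1−1422/10591)·9.299/1422 = 5.0098232 × 10^-4
  55–64: (17316/35603)²·(1−498/17316)·38.68/498 = 0.017844561
  35–54: (6657/35603)²·(1−511/6657)·5.978/511 = 3.7760083 × 10^-4
  18–34: (1039/35603)²·(1−167/1039)·13.9/167 = 5.9491809 × 10^-5
  → Var(ȳ_str) = 0.018782636.
Var(ȳ_srs) = (1 − 2598/35603)·56.31/2598 = 0.020092757.
deff = 0.018782636 / 0.020092757 = 0.9348.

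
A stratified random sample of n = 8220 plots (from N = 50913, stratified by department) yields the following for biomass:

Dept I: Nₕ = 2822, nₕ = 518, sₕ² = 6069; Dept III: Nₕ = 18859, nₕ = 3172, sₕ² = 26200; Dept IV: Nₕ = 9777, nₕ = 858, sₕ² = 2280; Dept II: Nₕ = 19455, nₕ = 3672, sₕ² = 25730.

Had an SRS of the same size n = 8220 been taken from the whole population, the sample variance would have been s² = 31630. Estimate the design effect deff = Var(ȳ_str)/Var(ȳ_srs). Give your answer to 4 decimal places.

0.5862

Var(ȳ_str) = Σ Wₕ²(1−fₕ)sₕ²/nₕ with Wₕ = Nₕ/50913:
  Dept I: (2822/50913)²·(1−518/2822)·6069/518 = 0.029387963
  Dept III: (18859/50913)²·(1−3172/18859)·26200/3172 = 0.94269085
  Dept IV: (9777/50913)²·(1−858/9777)·2280/858 = 0.089394739
  Dept II: (19455/50913)²·(1−3672/19455)·25730/3672 = 0.83004288
  → Var(ȳ_str) = 1.8915164.
Var(ȳ_srs) = (1 − 8220/50913)·31630/8220 = 3.226676.
deff = 1.8915164 / 3.226676 = 0.5862.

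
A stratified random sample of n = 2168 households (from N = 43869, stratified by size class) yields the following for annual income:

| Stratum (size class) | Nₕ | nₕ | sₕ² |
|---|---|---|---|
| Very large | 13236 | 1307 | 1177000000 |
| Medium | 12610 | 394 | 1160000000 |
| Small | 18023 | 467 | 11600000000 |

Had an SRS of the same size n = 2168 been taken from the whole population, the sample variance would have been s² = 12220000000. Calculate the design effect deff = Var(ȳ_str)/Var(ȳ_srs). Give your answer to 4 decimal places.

0.8200

Var(ȳ_str) = Σ Wₕ²(1−fₕ)sₕ²/nₕ with Wₕ = Nₕ/43869:
  Very large: (13236/43869)²·(1−1307/13236)·1177000000/1307 = 73883.286
  Medium: (12610/43869)²·(1−394/12610)·1160000000/394 = 235662.46
  Small: (18023/43869)²·(1−467/18023)·11600000000/467 = 4.08393 × 10^6
  → Var(ȳ_str) = 4.3934757 × 10^6.
Var(ȳ_srs) = (1 − 2168/43869)·12220000000/2168 = 5.3579748 × 10^6.
deff = (4.3934757 × 10^6) / (5.3579748 × 10^6) = 0.8200.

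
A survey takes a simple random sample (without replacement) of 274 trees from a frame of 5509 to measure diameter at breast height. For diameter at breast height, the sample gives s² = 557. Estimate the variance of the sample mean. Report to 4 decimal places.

1.9317

Under SRS without replacement, Var(ȳ) = (1 − f)·s²/n with f = n/N = 274/5509 = 0.04973679.
Var(ȳ) = (1 − 0.04973679)·557/274 = 0.95026321·2.0328467 = 1.9317394.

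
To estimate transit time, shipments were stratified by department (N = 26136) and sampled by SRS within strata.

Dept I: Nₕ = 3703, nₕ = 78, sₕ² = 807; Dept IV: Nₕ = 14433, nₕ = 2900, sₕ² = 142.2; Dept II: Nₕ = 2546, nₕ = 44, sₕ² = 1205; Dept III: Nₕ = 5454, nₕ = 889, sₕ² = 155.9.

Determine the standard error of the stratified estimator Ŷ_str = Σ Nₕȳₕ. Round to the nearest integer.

Var(Ŷ_str) = Σₕ Nₕ²(1 − fₕ)sₕ²/nₕ.
Dept I: 3703²·(1 − 78/3703)·807/78 = 1.388803 × 10^8.
Dept IV: 14433²·(1 − 2900/14433)·142.2/2900 = 8.1620735 × 10^6.
Dept II: 2546²·(1 − 44/2546)·1205/44 = 1.7445366 × 10^8.
Dept III: 5454²·(1 − 889/5454)·155.9/889 = 4.3661663 × 10^6.
Sum = 3.258622 × 10^8.
SE = √(3.258622 × 10^8) = 18052.

18052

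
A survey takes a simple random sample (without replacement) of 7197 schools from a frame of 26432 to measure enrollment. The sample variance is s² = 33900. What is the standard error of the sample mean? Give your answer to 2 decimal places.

1.85

Under SRS without replacement, Var(ȳ) = (1 − f)·s²/n with f = n/N = 7197/26432 = 0.27228360.
Var(ȳ) = (1 − 0.27228360)·33900/7197 = 0.72771640·4.710296 = 3.4277596.
SE(ȳ) = √(3.4277596) = 1.85.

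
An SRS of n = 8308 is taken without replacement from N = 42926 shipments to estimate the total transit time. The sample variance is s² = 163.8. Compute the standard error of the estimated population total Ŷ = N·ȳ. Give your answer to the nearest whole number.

5413

Var(Ŷ) = N²·Var(ȳ) = N²·(1 − n/N)·s²/n.
f = 8308/42926 = 0.19354238; Var(ȳ) = 0.80645762·163.8/8308 = 0.015900067.
Var(Ŷ) = 42926² · 0.015900067 = 2.9298123 × 10^7.
SE(Ŷ) = √(2.9298123 × 10^7) = 5413.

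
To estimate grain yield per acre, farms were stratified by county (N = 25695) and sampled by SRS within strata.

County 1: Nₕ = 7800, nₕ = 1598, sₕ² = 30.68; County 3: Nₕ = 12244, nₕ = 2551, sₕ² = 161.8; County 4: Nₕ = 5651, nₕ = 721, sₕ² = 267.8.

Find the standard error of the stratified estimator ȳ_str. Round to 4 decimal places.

0.1688

Var(ȳ_str) = Σₕ Wₕ²(1 − fₕ)sₕ²/nₕ with Wₕ = Nₕ/N, N = 25695.
County 1: Wₕ = 0.30356100; term = 0.30356100²·(1 − 0.20487179)·30.68/1598 = 0.0014067201.
County 3: Wₕ = 0.47651294; term = 0.47651294²·(1 − 0.20834695)·161.8/2551 = 0.011401247.
County 4: Wₕ = 0.21992606; term = 0.21992606²·(1 − 0.12758804)·267.8/721 = 0.015672933.
Sum = 0.0284809.
SE = √(0.0284809) = 0.1688.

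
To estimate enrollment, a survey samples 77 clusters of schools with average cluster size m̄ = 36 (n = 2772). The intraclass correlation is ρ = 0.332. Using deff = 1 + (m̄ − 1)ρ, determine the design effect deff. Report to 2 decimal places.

12.62

deff = 1 + (36 − 1)·0.332 = 1 + 11.62 = 12.62.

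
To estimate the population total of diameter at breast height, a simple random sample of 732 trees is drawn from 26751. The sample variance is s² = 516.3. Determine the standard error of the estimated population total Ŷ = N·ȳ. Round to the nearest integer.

Var(Ŷ) = N²·Var(ȳ) = N²·(1 − n/N)·s²/n.
f = 732/26751 = 0.02736346; Var(ȳ) = 0.97263654·516.3/732 = 0.68602766.
Var(Ŷ) = 26751² · 0.68602766 = 4.9093237 × 10^8.
SE(Ŷ) = √(4.9093237 × 10^8) = 22157.

22157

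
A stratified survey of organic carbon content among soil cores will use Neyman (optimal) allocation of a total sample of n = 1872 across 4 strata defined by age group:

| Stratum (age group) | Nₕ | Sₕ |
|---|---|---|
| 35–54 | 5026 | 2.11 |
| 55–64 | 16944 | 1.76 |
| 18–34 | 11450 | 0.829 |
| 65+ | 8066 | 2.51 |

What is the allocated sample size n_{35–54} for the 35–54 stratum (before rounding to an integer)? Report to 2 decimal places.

282.94

Neyman allocation: nₕ = n·NₕSₕ / Σⱼ NⱼSⱼ.
Σ NⱼSⱼ = 5026·2.11 + 16944·1.76 + 11450·0.829 + 8066·2.51 = 70164.01.
n_{35–54} = 1872·5026·2.11 / 70164.01 = 282.94.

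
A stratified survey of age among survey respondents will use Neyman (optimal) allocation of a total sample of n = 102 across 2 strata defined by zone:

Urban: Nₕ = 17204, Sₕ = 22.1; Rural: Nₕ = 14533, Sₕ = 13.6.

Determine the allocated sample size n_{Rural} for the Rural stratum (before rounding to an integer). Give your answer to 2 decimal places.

34.89

Neyman allocation: nₕ = n·NₕSₕ / Σⱼ NⱼSⱼ.
Σ NⱼSⱼ = 17204·22.1 + 14533·13.6 = 577857.2.
n_{Rural} = 102·14533·13.6 / 577857.2 = 34.89.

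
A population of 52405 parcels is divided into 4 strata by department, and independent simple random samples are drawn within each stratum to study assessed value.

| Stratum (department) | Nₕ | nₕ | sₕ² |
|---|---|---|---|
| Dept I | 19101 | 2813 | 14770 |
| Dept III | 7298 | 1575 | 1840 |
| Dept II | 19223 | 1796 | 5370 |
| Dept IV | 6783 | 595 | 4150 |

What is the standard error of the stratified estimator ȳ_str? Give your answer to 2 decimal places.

1.04

Var(ȳ_str) = Σₕ Wₕ²(1 − fₕ)sₕ²/nₕ with Wₕ = Nₕ/N, N = 52405.
Dept I: Wₕ = 0.36448812; term = 0.36448812²·(1 − 0.14726978)·14770/2813 = 0.59482495.
Dept III: Wₕ = 0.13926152; term = 0.13926152²·(1 − 0.21581255)·1840/1575 = 0.017767218.
Dept II: Wₕ = 0.36681614; term = 0.36681614²·(1 − 0.09342975)·5370/1796 = 0.36472564.
Dept IV: Wₕ = 0.12943421; term = 0.12943421²·(1 − 0.08771930)·4150/595 = 0.10660015.
Sum = 1.083918.
SE = √(1.083918) = 1.04.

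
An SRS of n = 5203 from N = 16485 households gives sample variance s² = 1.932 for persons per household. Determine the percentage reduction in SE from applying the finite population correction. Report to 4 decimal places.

17.2728

f = n/N = 5203/16485 = 0.31562026.
SE_no-fpc = √(s²/n) = 0.019269775; SE_fpc = √((1−f)s²/n) = 0.015941355.
Ratio = √(1−f) = 0.82727247. Reduction = 100·(1 − 0.82727247) = 17.2728%.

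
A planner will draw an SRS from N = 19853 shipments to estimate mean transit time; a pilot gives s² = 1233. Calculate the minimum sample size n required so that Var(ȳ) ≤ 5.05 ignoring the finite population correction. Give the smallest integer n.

245

Without fpc, n₀ = s²/D = 1233/5.05 = 244.1584.
Rounding up, n = 245.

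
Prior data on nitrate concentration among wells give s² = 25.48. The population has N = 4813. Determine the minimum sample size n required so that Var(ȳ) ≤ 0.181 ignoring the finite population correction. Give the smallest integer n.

Without fpc, n₀ = s²/D = 25.48/0.181 = 140.7735.
Rounding up, n = 141.

141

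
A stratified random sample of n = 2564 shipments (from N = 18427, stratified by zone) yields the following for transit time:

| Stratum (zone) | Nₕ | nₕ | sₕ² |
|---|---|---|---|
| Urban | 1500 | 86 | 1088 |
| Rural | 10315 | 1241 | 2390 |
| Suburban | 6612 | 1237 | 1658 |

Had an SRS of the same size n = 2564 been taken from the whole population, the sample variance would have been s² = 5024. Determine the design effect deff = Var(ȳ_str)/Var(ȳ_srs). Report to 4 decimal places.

Var(ȳ_str) = Σ Wₕ²(1−fₕ)sₕ²/nₕ with Wₕ = Nₕ/18427:
  Urban: (1500/18427)²·(1−86/1500)·1088/86 = 0.079024515
  Rural: (10315/18427)²·(1−1241/10315)·2390/1241 = 0.53086593
  Suburban: (6612/18427)²·(1−1237/6612)·1658/1237 = 0.14028682
  → Var(ȳ_str) = 0.75017727.
Var(ȳ_srs) = (1 − 2564/18427)·5024/2564 = 1.686795.
deff = 0.75017727 / 1.686795 = 0.4447.

0.4447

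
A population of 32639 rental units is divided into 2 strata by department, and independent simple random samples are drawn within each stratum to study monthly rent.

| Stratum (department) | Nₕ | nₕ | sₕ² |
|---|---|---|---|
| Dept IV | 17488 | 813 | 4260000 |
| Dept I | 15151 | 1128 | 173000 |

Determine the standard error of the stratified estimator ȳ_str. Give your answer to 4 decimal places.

38.2743

Var(ȳ_str) = Σₕ Wₕ²(1 − fₕ)sₕ²/nₕ with Wₕ = Nₕ/N, N = 32639.
Dept IV: Wₕ = 0.53580073; term = 0.53580073²·(1 − 0.04648902)·4260000/813 = 1434.3375.
Dept I: Wₕ = 0.46419927; term = 0.46419927²·(1 − 0.07445053)·173000/1128 = 30.58761.
Sum = 1464.9251.
SE = √(1464.9251) = 38.2743.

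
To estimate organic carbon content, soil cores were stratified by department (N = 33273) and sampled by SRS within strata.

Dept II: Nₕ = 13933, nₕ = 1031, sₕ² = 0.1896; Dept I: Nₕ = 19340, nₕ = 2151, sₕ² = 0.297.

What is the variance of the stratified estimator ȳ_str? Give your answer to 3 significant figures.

7.13 × 10^-5

Var(ȳ_str) = Σₕ Wₕ²(1 − fₕ)sₕ²/nₕ with Wₕ = Nₕ/N, N = 33273.
Dept II: Wₕ = 0.41874793; term = 0.41874793²·(1 − 0.07399699)·0.1896/1031 = 2.9860524 × 10^-5.
Dept I: Wₕ = 0.58125207; term = 0.58125207²·(1 − 0.11122027)·0.297/2151 = 4.1460945 × 10^-5.
Sum = 7.1321469 × 10^-5.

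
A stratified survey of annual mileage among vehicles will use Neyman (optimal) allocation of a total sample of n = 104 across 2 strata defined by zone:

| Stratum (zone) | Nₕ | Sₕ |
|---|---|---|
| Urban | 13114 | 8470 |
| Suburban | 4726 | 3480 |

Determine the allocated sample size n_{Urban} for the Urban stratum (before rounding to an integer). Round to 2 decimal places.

Neyman allocation: nₕ = n·NₕSₕ / Σⱼ NⱼSⱼ.
Σ NⱼSⱼ = 13114·8470 + 4726·3480 = 1.2752206 × 10^8.
n_{Urban} = 104·13114·8470 / (1.2752206 × 10^8) = 90.59.

90.59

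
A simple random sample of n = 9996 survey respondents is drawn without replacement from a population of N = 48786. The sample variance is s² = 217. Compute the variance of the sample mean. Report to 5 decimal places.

Under SRS without replacement, Var(ȳ) = (1 − f)·s²/n with f = n/N = 9996/48786 = 0.20489485.
Var(ȳ) = (1 − 0.20489485)·217/9996 = 0.79510515·0.021708683 = 0.017260686.

0.01726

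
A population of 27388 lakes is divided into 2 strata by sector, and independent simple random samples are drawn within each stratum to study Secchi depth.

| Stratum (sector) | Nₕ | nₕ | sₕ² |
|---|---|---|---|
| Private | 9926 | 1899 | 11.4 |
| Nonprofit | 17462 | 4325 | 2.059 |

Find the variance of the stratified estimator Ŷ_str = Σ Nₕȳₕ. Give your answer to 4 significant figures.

Var(Ŷ_str) = Σₕ Nₕ²(1 − fₕ)sₕ²/nₕ.
Private: 9926²·(1 − 1899/9926)·11.4/1899 = 478307.75.
Nonprofit: 17462²·(1 − 4325/17462)·2.059/4325 = 109209.5.
Sum = 587517.25.

587500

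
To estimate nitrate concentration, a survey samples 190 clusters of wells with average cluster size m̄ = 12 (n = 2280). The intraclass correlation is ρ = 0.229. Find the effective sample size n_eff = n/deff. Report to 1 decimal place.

deff = 1 + (12 − 1)·0.229 = 1 + 2.519 = 3.519.
n_eff = 2280 / 3.519 = 647.9.

647.9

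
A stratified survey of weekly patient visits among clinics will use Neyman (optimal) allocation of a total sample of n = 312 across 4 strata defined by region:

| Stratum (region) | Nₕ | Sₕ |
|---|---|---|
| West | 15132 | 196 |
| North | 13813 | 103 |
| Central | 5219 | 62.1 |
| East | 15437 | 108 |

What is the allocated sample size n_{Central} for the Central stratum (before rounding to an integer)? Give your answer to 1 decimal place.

15.8

Neyman allocation: nₕ = n·NₕSₕ / Σⱼ NⱼSⱼ.
Σ NⱼSⱼ = 15132·196 + 13813·103 + 5219·62.1 + 15437·108 = 6.3799069 × 10^6.
n_{Central} = 312·5219·62.1 / (6.3799069 × 10^6) = 15.8.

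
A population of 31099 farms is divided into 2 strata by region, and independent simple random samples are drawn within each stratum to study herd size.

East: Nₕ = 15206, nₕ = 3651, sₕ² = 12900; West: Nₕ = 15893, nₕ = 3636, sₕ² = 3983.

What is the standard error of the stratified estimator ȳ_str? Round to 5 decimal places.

Var(ȳ_str) = Σₕ Wₕ²(1 − fₕ)sₕ²/nₕ with Wₕ = Nₕ/N, N = 31099.
East: Wₕ = 0.48895463; term = 0.48895463²·(1 − 0.24010259)·12900/3651 = 0.64190383.
West: Wₕ = 0.51104537; term = 0.51104537²·(1 − 0.22877997)·3983/3636 = 0.2206397.
Sum = 0.86254353.
SE = √(0.86254353) = 0.92873.

0.92873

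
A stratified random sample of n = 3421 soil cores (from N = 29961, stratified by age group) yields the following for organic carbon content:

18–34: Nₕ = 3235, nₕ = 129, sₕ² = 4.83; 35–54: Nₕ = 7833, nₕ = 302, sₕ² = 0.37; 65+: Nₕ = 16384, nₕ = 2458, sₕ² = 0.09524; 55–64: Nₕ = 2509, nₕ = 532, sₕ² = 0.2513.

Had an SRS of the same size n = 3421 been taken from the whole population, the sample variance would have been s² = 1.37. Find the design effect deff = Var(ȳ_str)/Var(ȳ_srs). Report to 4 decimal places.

1.4435

Var(ȳ_str) = Σ Wₕ²(1−fₕ)sₕ²/nₕ with Wₕ = Nₕ/29961:
  18–34: (3235/29961)²·(1−129/3235)·4.83/129 = 4.1910279 × 10^-4
  35–54: (7833/29961)²·(1−302/7833)·0.37/302 = 8.0512432 × 10^-5
  65+: (16384/29961)²·(1−2458/16384)·0.09524/2458 = 9.8485258 × 10^-6
  55–64: (2509/29961)²·(1−532/2509)·0.2513/532 = 2.6102108 × 10^-6
  → Var(ȳ_str) = 5.1207396 × 10^-4.
Var(ȳ_srs) = (1 − 3421/29961)·1.37/3421 = 3.5474159 × 10^-4.
deff = (5.1207396 × 10^-4) / (3.5474159 × 10^-4) = 1.4435.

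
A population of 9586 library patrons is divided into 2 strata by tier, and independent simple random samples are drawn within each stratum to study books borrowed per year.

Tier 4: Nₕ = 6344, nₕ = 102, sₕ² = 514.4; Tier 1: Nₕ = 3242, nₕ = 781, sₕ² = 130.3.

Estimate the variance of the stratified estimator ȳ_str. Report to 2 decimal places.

2.19

Var(ȳ_str) = Σₕ Wₕ²(1 − fₕ)sₕ²/nₕ with Wₕ = Nₕ/N, N = 9586.
Tier 4: Wₕ = 0.66179846; term = 0.66179846²·(1 − 0.01607818)·514.4/102 = 2.173266.
Tier 1: Wₕ = 0.33820154; term = 0.33820154²·(1 − 0.24090068)·130.3/781 = 0.014485822.
Sum = 2.1877518.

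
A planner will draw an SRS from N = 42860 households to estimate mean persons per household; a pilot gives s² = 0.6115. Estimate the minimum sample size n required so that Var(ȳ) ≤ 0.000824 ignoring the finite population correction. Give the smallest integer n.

743

Without fpc, n₀ = s²/D = 0.6115/0.000824 = 742.1117.
Rounding up, n = 743.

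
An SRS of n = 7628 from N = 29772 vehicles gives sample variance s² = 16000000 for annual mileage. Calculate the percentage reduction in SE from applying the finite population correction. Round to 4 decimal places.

f = n/N = 7628/29772 = 0.25621389.
SE_no-fpc = √(s²/n) = 45.798858; SE_fpc = √((1−f)s²/n) = 39.498325.
Ratio = √(1−f) = 0.86243035. Reduction = 100·(1 − 0.86243035) = 13.7570%.

13.7570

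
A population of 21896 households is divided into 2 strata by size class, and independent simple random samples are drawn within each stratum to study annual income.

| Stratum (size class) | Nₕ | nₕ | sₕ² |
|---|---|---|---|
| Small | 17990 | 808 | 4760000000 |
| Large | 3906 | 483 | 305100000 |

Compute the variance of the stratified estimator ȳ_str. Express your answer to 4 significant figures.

Var(ȳ_str) = Σₕ Wₕ²(1 − fₕ)sₕ²/nₕ with Wₕ = Nₕ/N, N = 21896.
Small: Wₕ = 0.82161125; term = 0.82161125²·(1 − 0.04491384)·4760000000/808 = 3.7981394 × 10^6.
Large: Wₕ = 0.17838875; term = 0.17838875²·(1 − 0.12365591)·305100000/483 = 17615.892.
Sum = 3.8157553 × 10^6.

3.816 × 10^6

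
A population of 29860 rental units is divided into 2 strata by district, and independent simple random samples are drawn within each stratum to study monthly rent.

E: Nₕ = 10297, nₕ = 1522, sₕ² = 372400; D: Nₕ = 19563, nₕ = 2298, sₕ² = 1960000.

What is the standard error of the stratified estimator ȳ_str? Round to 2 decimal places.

18.65

Var(ȳ_str) = Σₕ Wₕ²(1 − fₕ)sₕ²/nₕ with Wₕ = Nₕ/N, N = 29860.
E: Wₕ = 0.34484260; term = 0.34484260²·(1 − 0.14781004)·372400/1522 = 24.795522.
D: Wₕ = 0.65515740; term = 0.65515740²·(1 − 0.11746665)·1960000/2298 = 323.09369.
Sum = 347.88921.
SE = √(347.88921) = 18.65.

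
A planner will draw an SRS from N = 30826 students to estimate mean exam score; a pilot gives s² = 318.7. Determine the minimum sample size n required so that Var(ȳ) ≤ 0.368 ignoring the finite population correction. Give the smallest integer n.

867

Without fpc, n₀ = s²/D = 318.7/0.368 = 866.0326.
Rounding up, n = 867.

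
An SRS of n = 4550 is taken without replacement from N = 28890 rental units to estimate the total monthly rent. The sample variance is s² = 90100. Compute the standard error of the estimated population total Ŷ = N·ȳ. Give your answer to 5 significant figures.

Var(Ŷ) = N²·Var(ȳ) = N²·(1 − n/N)·s²/n.
f = 4550/28890 = 0.15749394; Var(ȳ) = 0.84250606·90100/4550 = 16.683472.
Var(Ŷ) = 28890² · 16.683472 = 1.3924561 × 10^10.
SE(Ŷ) = √(1.3924561 × 10^10) = 118000.

118000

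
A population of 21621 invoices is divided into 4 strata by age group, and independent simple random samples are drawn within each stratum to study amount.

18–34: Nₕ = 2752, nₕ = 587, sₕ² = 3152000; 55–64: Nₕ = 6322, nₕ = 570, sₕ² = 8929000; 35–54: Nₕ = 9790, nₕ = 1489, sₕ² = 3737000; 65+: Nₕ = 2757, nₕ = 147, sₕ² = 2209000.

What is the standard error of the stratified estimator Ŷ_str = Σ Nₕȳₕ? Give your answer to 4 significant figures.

955900

Var(Ŷ_str) = Σₕ Nₕ²(1 − fₕ)sₕ²/nₕ.
18–34: 2752²·(1 − 587/2752)·3152000/587 = 3.1992961 × 10^10.
55–64: 6322²·(1 − 570/6322)·8929000/570 = 5.6964113 × 10^11.
35–54: 9790²·(1 − 1489/9790)·3737000/1489 = 2.0395836 × 10^11.
65+: 2757²·(1 − 147/2757)·2209000/147 = 1.0813235 × 10^11.
Sum = 9.137248 × 10^11.
SE = √(9.137248 × 10^11) = 955900.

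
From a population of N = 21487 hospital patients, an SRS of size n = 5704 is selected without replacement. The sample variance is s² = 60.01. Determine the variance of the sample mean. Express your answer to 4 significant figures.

Under SRS without replacement, Var(ȳ) = (1 − f)·s²/n with f = n/N = 5704/21487 = 0.26546284.
Var(ȳ) = (1 − 0.26546284)·60.01/5704 = 0.73453716·0.010520687 = 0.0077278357.

0.007728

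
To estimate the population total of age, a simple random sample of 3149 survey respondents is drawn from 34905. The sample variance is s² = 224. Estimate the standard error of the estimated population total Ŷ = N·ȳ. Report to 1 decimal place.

Var(Ŷ) = N²·Var(ȳ) = N²·(1 − n/N)·s²/n.
f = 3149/34905 = 0.09021630; Var(ȳ) = 0.90978370·224/3149 = 0.064716275.
Var(Ŷ) = 34905² · 0.064716275 = 7.8847658 × 10^7.
SE(Ŷ) = √(7.8847658 × 10^7) = 8879.6.

8879.6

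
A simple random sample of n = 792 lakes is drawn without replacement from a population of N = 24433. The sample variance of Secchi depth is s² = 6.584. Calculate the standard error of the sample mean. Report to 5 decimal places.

Under SRS without replacement, Var(ȳ) = (1 − f)·s²/n with f = n/N = 792/24433 = 0.03241518.
Var(ȳ) = (1 − 0.03241518)·6.584/792 = 0.96758482·0.0083131313 = 0.0080436597.
SE(ȳ) = √(0.0080436597) = 0.08969.

0.08969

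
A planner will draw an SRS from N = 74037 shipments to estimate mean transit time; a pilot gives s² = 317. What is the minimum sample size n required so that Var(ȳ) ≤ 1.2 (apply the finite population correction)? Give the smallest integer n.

264

Without fpc, n₀ = s²/D = 317/1.2 = 264.1667.
With fpc, (1 − n/N)·s²/n ≤ D requires n ≥ n₀/(1 + n₀/N) = 264.1667/(1 + 264.1667/74037) = 263.2275.
Rounding up, n = 264.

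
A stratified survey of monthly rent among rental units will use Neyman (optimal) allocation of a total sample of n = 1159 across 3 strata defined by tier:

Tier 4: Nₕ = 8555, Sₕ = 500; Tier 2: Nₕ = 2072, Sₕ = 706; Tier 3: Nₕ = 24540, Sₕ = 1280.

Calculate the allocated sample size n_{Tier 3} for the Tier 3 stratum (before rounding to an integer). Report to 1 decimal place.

Neyman allocation: nₕ = n·NₕSₕ / Σⱼ NⱼSⱼ.
Σ NⱼSⱼ = 8555·500 + 2072·706 + 24540·1280 = 3.7151532 × 10^7.
n_{Tier 3} = 1159·24540·1280 / (3.7151532 × 10^7) = 979.9.

979.9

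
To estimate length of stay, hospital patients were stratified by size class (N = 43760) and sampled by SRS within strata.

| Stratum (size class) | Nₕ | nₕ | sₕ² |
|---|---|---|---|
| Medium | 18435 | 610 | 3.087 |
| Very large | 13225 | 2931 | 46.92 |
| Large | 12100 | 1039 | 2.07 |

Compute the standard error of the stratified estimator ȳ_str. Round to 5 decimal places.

0.04632

Var(ȳ_str) = Σₕ Wₕ²(1 − fₕ)sₕ²/nₕ with Wₕ = Nₕ/N, N = 43760.
Medium: Wₕ = 0.42127514; term = 0.42127514²·(1 − 0.03308923)·3.087/610 = 8.6841006 × 10^-4.
Very large: Wₕ = 0.30221664; term = 0.30221664²·(1 − 0.22162571)·46.92/2931 = 0.0011380659.
Large: Wₕ = 0.27650823; term = 0.27650823²·(1 − 0.08586777)·2.07/1039 = 1.392451 × 10^-4.
Sum = 0.0021457211.
SE = √(0.0021457211) = 0.04632.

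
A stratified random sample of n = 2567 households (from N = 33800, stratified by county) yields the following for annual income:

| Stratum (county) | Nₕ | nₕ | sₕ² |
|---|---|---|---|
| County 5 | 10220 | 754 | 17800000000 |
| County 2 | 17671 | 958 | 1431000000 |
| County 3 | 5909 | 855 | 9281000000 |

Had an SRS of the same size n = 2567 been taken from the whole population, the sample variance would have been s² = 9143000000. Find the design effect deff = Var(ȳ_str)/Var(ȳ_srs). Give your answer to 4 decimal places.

Var(ȳ_str) = Σ Wₕ²(1−fₕ)sₕ²/nₕ with Wₕ = Nₕ/33800:
  County 5: (10220/33800)²·(1−754/10220)·17800000000/754 = 1.9990914 × 10^6
  County 2: (17671/33800)²·(1−958/17671)·1431000000/958 = 386150.2
  County 3: (5909/33800)²·(1−855/5909)·9281000000/855 = 283755.63
  → Var(ȳ_str) = 2.6689972 × 10^6.
Var(ȳ_srs) = (1 − 2567/33800)·9143000000/2567 = 3.2912423 × 10^6.
deff = (2.6689972 × 10^6) / (3.2912423 × 10^6) = 0.8109.

0.8109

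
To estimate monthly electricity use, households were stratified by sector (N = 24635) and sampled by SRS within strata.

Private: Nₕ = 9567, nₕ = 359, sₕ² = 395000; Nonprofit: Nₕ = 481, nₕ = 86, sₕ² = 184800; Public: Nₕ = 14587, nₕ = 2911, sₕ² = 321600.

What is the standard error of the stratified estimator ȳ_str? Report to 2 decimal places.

13.83

Var(ȳ_str) = Σₕ Wₕ²(1 − fₕ)sₕ²/nₕ with Wₕ = Nₕ/N, N = 24635.
Private: Wₕ = 0.38834991; term = 0.38834991²·(1 − 0.03752482)·395000/359 = 159.71239.
Nonprofit: Wₕ = 0.01952507; term = 0.01952507²·(1 − 0.17879418)·184800/86 = 0.67272963.
Public: Wₕ = 0.59212503; term = 0.59212503²·(1 − 0.19956125)·321600/2911 = 31.004788.
Sum = 191.38991.
SE = √(191.38991) = 13.83.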